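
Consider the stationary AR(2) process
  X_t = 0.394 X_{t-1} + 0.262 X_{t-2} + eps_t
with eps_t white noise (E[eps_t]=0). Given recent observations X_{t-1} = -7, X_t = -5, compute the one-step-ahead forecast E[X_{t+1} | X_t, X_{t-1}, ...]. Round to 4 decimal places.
E[X_{t+1} \mid \mathcal F_t] = -3.8040

For an AR(p) model X_t = c + sum_i phi_i X_{t-i} + eps_t, the
one-step-ahead conditional mean is
  E[X_{t+1} | X_t, ...] = c + sum_i phi_i X_{t+1-i}.
Substitute known values:
  E[X_{t+1} | ...] = (0.394) * (-5) + (0.262) * (-7)
                   = -3.8040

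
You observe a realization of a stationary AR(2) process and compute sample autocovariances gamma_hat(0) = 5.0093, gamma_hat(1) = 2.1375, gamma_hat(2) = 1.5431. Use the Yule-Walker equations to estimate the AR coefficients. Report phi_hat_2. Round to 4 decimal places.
\hat\phi_{2} = 0.1540

The Yule-Walker equations for an AR(p) process read, in matrix form,
  Gamma_p phi = r_p,   with   (Gamma_p)_{ij} = gamma(|i - j|),
                       (r_p)_i = gamma(i),   i,j = 1..p.
Substitute the sample gammas (Toeplitz matrix and right-hand side of size 2):
  Gamma_p = [[5.0093, 2.1375], [2.1375, 5.0093]]
  r_p     = [2.1375, 1.5431]
Written out:
  5.0093 phi_1 + 2.1375 phi_2 = 2.1375
  2.1375 phi_1 + 5.0093 phi_2 = 1.5431
Solve by Cramer's rule:
  det = gamma(0)^2 - gamma(1)^2 = (5.0093)^2 - (2.1375)^2 = 25.09308649 - 4.56890625 = 20.52418024
  phi_hat_1 = [gamma(1) gamma(0) - gamma(1) gamma(2)] / det = [(2.1375)(5.0093) - (2.1375)(1.5431)] / 20.52418024 = 7.4090025 / 20.52418024 = 0.361
  phi_hat_2 = [gamma(0) gamma(2) - gamma(1)^2] / det = [(5.0093)(1.5431) - (2.1375)^2] / 20.52418024 = 3.16094458 / 20.52418024 = 0.154
So phi_hat = [0.3610, 0.1540].
Therefore phi_hat_2 = 0.1540.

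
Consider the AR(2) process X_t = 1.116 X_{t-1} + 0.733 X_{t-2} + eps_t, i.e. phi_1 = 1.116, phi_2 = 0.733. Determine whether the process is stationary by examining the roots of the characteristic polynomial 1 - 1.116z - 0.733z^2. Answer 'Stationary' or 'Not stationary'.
\text{Not stationary}

The AR(p) characteristic polynomial is P(z) = 1 - 1.116z - 0.733z^2.
Stationarity requires all roots to lie outside the unit circle, i.e. |z| > 1 for every root.
Set 1 + (-1.116) z + (-0.733) z^2 = 0, i.e. a z^2 + b z + c = 0 with a = -0.733, b = -1.116, c = 1.
Discriminant D = b^2 - 4ac = (-1.116)^2 - 4*(-0.733)*1 = 1.245456 - (-2.932) = 4.177456.
D >= 0, so the roots are real: z = (-b +/- sqrt(D)) / (2a) = (1.116 +/- 2.043883) / (-1.466).
  z_1 = (1.116 + 2.043883) / (-1.466) = -2.1554,   |z_1| = 2.1554.
  z_2 = (1.116 - 2.043883) / (-1.466) = 0.6329,   |z_2| = 0.6329.
Moduli of all roots: 2.1554, 0.6329.
All moduli strictly greater than 1? No.
Verdict: Not stationary.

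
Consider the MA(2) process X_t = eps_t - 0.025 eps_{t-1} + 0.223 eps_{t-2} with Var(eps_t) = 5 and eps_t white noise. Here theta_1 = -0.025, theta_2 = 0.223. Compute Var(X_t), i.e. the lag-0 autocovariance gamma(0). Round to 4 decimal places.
\gamma(0) = 5.2518

For an MA(q) process X_t = eps_t + sum_i theta_i eps_{t-i} with
Var(eps_t) = sigma^2, the variance is
  gamma(0) = sigma^2 * (1 + sum_i theta_i^2).
  sum_i theta_i^2 = (-0.025)^2 + (0.223)^2 = 0.000625 + 0.049729 = 0.050354.
  gamma(0) = 5 * (1 + 0.050354) = 5 * 1.050354 = 5.25177, which rounds to 5.2518.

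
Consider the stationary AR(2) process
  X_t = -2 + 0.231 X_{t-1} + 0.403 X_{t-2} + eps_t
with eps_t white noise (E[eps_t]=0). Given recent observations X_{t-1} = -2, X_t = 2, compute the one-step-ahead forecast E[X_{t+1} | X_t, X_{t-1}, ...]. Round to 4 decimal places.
E[X_{t+1} \mid \mathcal F_t] = -2.3440

For an AR(p) model X_t = c + sum_i phi_i X_{t-i} + eps_t, the
one-step-ahead conditional mean is
  E[X_{t+1} | X_t, ...] = c + sum_i phi_i X_{t+1-i}.
Substitute known values:
  E[X_{t+1} | ...] = -2 + (0.231) * (2) + (0.403) * (-2)
                   = -2.3440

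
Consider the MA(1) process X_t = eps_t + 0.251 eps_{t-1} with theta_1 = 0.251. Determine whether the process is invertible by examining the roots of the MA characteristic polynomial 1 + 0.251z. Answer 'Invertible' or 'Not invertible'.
\text{Invertible}

The MA(q) characteristic polynomial is P(z) = 1 + 0.251z.
Invertibility requires all roots to lie outside the unit circle, i.e. |z| > 1 for every root.
This is linear in z: 1 + (0.251) z = 0  =>  z = -1/(0.251) = -3.984064,  |z| = 3.984064.
Moduli of all roots: 3.9841.
All moduli strictly greater than 1? Yes.
Verdict: Invertible.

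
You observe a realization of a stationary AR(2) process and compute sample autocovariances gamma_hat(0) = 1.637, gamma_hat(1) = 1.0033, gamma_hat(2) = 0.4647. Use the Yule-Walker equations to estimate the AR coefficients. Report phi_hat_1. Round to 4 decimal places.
\hat\phi_{1} = 0.7030

The Yule-Walker equations for an AR(p) process read, in matrix form,
  Gamma_p phi = r_p,   with   (Gamma_p)_{ij} = gamma(|i - j|),
                       (r_p)_i = gamma(i),   i,j = 1..p.
Substitute the sample gammas (Toeplitz matrix and right-hand side of size 2):
  Gamma_p = [[1.637, 1.0033], [1.0033, 1.637]]
  r_p     = [1.0033, 0.4647]
Written out:
  1.637 phi_1 + 1.0033 phi_2 = 1.0033
  1.0033 phi_1 + 1.637 phi_2 = 0.4647
Solve by Cramer's rule:
  det = gamma(0)^2 - gamma(1)^2 = (1.637)^2 - (1.0033)^2 = 2.679769 - 1.00661089 = 1.67315811
  phi_hat_1 = [gamma(1) gamma(0) - gamma(1) gamma(2)] / det = [(1.0033)(1.637) - (1.0033)(0.4647)] / 1.67315811 = 1.17616859 / 1.67315811 = 0.703
  phi_hat_2 = [gamma(0) gamma(2) - gamma(1)^2] / det = [(1.637)(0.4647) - (1.0033)^2] / 1.67315811 = -0.24589699 / 1.67315811 = -0.147
So phi_hat = [0.7030, -0.1470].
Therefore phi_hat_1 = 0.7030.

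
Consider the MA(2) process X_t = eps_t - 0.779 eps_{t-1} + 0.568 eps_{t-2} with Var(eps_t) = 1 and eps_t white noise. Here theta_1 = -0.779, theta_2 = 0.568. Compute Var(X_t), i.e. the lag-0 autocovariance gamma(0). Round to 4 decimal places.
\gamma(0) = 1.9295

For an MA(q) process X_t = eps_t + sum_i theta_i eps_{t-i} with
Var(eps_t) = sigma^2, the variance is
  gamma(0) = sigma^2 * (1 + sum_i theta_i^2).
  sum_i theta_i^2 = (-0.779)^2 + (0.568)^2 = 0.606841 + 0.322624 = 0.929465.
  gamma(0) = 1 * (1 + 0.929465) = 1 * 1.929465 = 1.929465, which rounds to 1.9295.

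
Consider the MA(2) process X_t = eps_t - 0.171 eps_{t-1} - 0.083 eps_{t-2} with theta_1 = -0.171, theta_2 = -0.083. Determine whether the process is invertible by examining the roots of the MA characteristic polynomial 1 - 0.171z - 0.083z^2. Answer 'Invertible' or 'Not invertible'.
\text{Invertible}

The MA(q) characteristic polynomial is P(z) = 1 - 0.171z - 0.083z^2.
Invertibility requires all roots to lie outside the unit circle, i.e. |z| > 1 for every root.
Set 1 + (-0.171) z + (-0.083) z^2 = 0, i.e. a z^2 + b z + c = 0 with a = -0.083, b = -0.171, c = 1.
Discriminant D = b^2 - 4ac = (-0.171)^2 - 4*(-0.083)*1 = 0.029241 - (-0.332) = 0.361241.
D >= 0, so the roots are real: z = (-b +/- sqrt(D)) / (2a) = (0.171 +/- 0.601033) / (-0.166).
  z_1 = (0.171 + 0.601033) / (-0.166) = -4.6508,   |z_1| = 4.6508.
  z_2 = (0.171 - 0.601033) / (-0.166) = 2.5906,   |z_2| = 2.5906.
Moduli of all roots: 4.6508, 2.5906.
All moduli strictly greater than 1? Yes.
Verdict: Invertible.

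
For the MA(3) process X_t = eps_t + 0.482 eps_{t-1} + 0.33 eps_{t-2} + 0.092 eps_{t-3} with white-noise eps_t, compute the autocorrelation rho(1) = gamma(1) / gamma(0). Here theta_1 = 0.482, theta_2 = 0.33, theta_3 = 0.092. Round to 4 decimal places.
\rho(1) = 0.4975

For an MA(q) process with theta_0 = 1, the autocovariance is
  gamma(k) = sigma^2 * sum_{i=0..q-k} theta_i * theta_{i+k},
and rho(k) = gamma(k) / gamma(0). Sigma^2 cancels.
  numerator   = (1)*(0.482) + (0.482)*(0.33) + (0.33)*(0.092) = 0.67142.
  denominator = (1)^2 + (0.482)^2 + (0.33)^2 + (0.092)^2 = 1.349688.
  rho(1) = 0.67142 / 1.349688 = 0.4975.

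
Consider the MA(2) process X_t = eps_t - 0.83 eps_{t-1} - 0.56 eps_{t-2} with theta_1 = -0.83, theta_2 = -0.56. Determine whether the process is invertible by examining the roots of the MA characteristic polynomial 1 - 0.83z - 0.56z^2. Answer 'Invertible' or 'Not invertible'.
\text{Not invertible}

The MA(q) characteristic polynomial is P(z) = 1 - 0.83z - 0.56z^2.
Invertibility requires all roots to lie outside the unit circle, i.e. |z| > 1 for every root.
Set 1 + (-0.83) z + (-0.56) z^2 = 0, i.e. a z^2 + b z + c = 0 with a = -0.56, b = -0.83, c = 1.
Discriminant D = b^2 - 4ac = (-0.83)^2 - 4*(-0.56)*1 = 0.6889 - (-2.24) = 2.9289.
D >= 0, so the roots are real: z = (-b +/- sqrt(D)) / (2a) = (0.83 +/- 1.711403) / (-1.12).
  z_1 = (0.83 + 1.711403) / (-1.12) = -2.2691,   |z_1| = 2.2691.
  z_2 = (0.83 - 1.711403) / (-1.12) = 0.787,   |z_2| = 0.787.
Moduli of all roots: 2.2691, 0.7870.
All moduli strictly greater than 1? No.
Verdict: Not invertible.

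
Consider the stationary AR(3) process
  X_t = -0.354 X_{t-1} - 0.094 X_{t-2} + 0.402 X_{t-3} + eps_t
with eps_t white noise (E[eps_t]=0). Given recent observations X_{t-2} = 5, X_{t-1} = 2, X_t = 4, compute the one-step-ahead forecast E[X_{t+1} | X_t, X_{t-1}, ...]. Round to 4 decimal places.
E[X_{t+1} \mid \mathcal F_t] = 0.4060

For an AR(p) model X_t = c + sum_i phi_i X_{t-i} + eps_t, the
one-step-ahead conditional mean is
  E[X_{t+1} | X_t, ...] = c + sum_i phi_i X_{t+1-i}.
Substitute known values:
  E[X_{t+1} | ...] = (-0.354) * (4) + (-0.094) * (2) + (0.402) * (5)
                   = 0.4060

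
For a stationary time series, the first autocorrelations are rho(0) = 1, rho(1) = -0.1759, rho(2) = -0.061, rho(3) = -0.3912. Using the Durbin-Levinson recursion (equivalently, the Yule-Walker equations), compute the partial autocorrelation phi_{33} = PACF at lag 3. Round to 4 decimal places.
\phi_{33} = -0.4370

The PACF at lag k is phi_{kk}, the last component of the solution
to the Yule-Walker system G_k phi = r_k where
  (G_k)_{ij} = rho(|i - j|), (r_k)_i = rho(i), i,j = 1..k.
Equivalently, Durbin-Levinson gives phi_{kk} iteratively:
  phi_{11} = rho(1)
  phi_{kk} = [rho(k) - sum_{j=1..k-1} phi_{k-1,j} rho(k-j)]
            / [1 - sum_{j=1..k-1} phi_{k-1,j} rho(j)],
  phi_{k,j} = phi_{k-1,j} - phi_{kk} phi_{k-1,k-j},  j = 1..k-1.
Step k = 1:
  phi_11 = rho(1) = -0.1759.
Step k = 2:
  phi_22 = [rho(2) - phi_11 rho(1)] / [1 - phi_11 rho(1)] = [-0.061 - (-0.1759)(-0.1759)] / [1 - (-0.1759)(-0.1759)]
         = -0.09194081 / 0.96905919 = -0.094876.
  Update: phi_21 = phi_11 - phi_22 phi_11 = -0.1759 - (-0.094876)(-0.1759) = -0.192589.
Step k = 3:
  phi_33 = [rho(3) - phi_21 rho(2) - phi_22 rho(1)] / [1 - phi_21 rho(1) - phi_22 rho(2)]
    numerator   = -0.3912 - (-0.192589)(-0.061) - (-0.094876)(-0.1759) = -0.41963667
    denominator = 1 - (-0.192589)(-0.1759) - (-0.094876)(-0.061) = 0.96033618
  phi_33 = -0.41963667 / 0.96033618 = -0.437.
Therefore phi_{33} = -0.4370.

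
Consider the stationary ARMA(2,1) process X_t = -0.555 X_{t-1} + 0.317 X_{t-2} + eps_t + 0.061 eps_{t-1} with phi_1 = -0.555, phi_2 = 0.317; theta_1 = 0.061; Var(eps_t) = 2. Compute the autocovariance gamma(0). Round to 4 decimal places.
\gamma(0) = 5.9208

Multiply the model equation by X_{t-k} and take expectations. With theta_0 = psi_0 = 1 and psi_j the MA(infinity) weights, this gives
  gamma(k) - sum_i phi_i gamma(k-i) = c_k,
  c_k = sigma^2 * sum_{j=k..q} theta_j psi_{j-k}   (c_k = 0 for k > q),
using gamma(-m) = gamma(m).
psi-weights needed (psi_j = theta_j + sum_i phi_i psi_{j-i}):
  psi_1 = theta_1 + phi_1 = 0.061 + (-0.555) = -0.494
Right-hand sides:
  c_0 = sigma^2 (1 + theta_1 psi_1) = 2 * (1 + (0.061)(-0.494)) = 2 * 0.969866 = 1.939732
  c_1 = sigma^2 theta_1 = 2 * (0.061) = 0.122
  c_2 = 0
Equations for k = 0, 1, 2 (AR order 2, c_2 = 0):
  (E0) gamma(0) = phi_1 gamma(1) + phi_2 gamma(2) + c_0
  (E1) gamma(1) = phi_1 gamma(0) + phi_2 gamma(1) + c_1
  (E2) gamma(2) = phi_1 gamma(1) + phi_2 gamma(0)
From (E1): gamma(1) = A gamma(0) + B with
  A = phi_1 / (1 - phi_2) = -0.555 / 0.683 = -0.812592,   B = c_1 / (1 - phi_2) = 0.122 / 0.683 = 0.178624.
Insert (E2) into (E0): gamma(0) (1 - phi_2^2) = phi_1 (1 + phi_2) gamma(1) + c_0.
  phi_1 (1 + phi_2) = (-0.555)(1.317) = -0.730935,   1 - phi_2^2 = 0.899511.
Replace gamma(1) by A gamma(0) + B and collect gamma(0):
  gamma(0) [0.899511 - (-0.730935)(-0.812592)] = (-0.730935)(0.178624) + 1.939732
  gamma(0) * 0.305559 = 1.80917
  gamma(0) = 1.80917 / 0.305559 = 5.920844.
Therefore gamma(0) = 5.9208 (to 4 decimal places).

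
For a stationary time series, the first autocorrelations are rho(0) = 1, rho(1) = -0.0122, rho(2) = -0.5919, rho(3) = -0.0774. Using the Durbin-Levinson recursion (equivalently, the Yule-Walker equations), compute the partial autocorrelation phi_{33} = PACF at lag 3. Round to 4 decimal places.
\phi_{33} = -0.1480

The PACF at lag k is phi_{kk}, the last component of the solution
to the Yule-Walker system G_k phi = r_k where
  (G_k)_{ij} = rho(|i - j|), (r_k)_i = rho(i), i,j = 1..k.
Equivalently, Durbin-Levinson gives phi_{kk} iteratively:
  phi_{11} = rho(1)
  phi_{kk} = [rho(k) - sum_{j=1..k-1} phi_{k-1,j} rho(k-j)]
            / [1 - sum_{j=1..k-1} phi_{k-1,j} rho(j)],
  phi_{k,j} = phi_{k-1,j} - phi_{kk} phi_{k-1,k-j},  j = 1..k-1.
Step k = 1:
  phi_11 = rho(1) = -0.0122.
Step k = 2:
  phi_22 = [rho(2) - phi_11 rho(1)] / [1 - phi_11 rho(1)] = [-0.5919 - (-0.0122)(-0.0122)] / [1 - (-0.0122)(-0.0122)]
         = -0.59204884 / 0.99985116 = -0.592137.
  Update: phi_21 = phi_11 - phi_22 phi_11 = -0.0122 - (-0.592137)(-0.0122) = -0.019424.
Step k = 3:
  phi_33 = [rho(3) - phi_21 rho(2) - phi_22 rho(1)] / [1 - phi_21 rho(1) - phi_22 rho(2)]
    numerator   = -0.0774 - (-0.019424)(-0.5919) - (-0.592137)(-0.0122) = -0.09612118
    denominator = 1 - (-0.019424)(-0.0122) - (-0.592137)(-0.5919) = 0.64927715
  phi_33 = -0.09612118 / 0.64927715 = -0.148.
Therefore phi_{33} = -0.1480.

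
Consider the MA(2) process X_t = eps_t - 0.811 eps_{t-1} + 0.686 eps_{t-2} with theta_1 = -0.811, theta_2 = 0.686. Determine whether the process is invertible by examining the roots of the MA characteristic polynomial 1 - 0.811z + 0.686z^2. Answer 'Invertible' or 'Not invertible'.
\text{Invertible}

The MA(q) characteristic polynomial is P(z) = 1 - 0.811z + 0.686z^2.
Invertibility requires all roots to lie outside the unit circle, i.e. |z| > 1 for every root.
Set 1 + (-0.811) z + (0.686) z^2 = 0, i.e. a z^2 + b z + c = 0 with a = 0.686, b = -0.811, c = 1.
Discriminant D = b^2 - 4ac = (-0.811)^2 - 4*(0.686)*1 = 0.657721 - (2.744) = -2.086279.
D < 0, so the roots are the complex-conjugate pair z = (-b +/- i sqrt(-D)) / (2a) = 0.5911 +/- 1.0528i.
For a conjugate pair |z|^2 = z * conj(z) = (product of roots) = c/a = 1/(0.686) = 1.457726, so |z| = sqrt(1.457726) = 1.2074 for both roots.
Moduli of all roots: 1.2074, 1.2074.
All moduli strictly greater than 1? Yes.
Verdict: Invertible.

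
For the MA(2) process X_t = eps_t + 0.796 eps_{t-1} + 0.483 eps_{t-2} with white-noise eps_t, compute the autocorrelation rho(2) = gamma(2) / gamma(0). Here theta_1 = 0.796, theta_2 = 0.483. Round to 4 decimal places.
\rho(2) = 0.2587

For an MA(q) process with theta_0 = 1, the autocovariance is
  gamma(k) = sigma^2 * sum_{i=0..q-k} theta_i * theta_{i+k},
and rho(k) = gamma(k) / gamma(0). Sigma^2 cancels.
  numerator   = (1)*(0.483) = 0.483.
  denominator = (1)^2 + (0.796)^2 + (0.483)^2 = 1.866905.
  rho(2) = 0.483 / 1.866905 = 0.2587.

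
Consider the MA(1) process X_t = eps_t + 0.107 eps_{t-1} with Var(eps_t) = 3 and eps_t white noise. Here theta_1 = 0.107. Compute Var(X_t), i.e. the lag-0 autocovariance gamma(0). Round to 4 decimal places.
\gamma(0) = 3.0343

For an MA(q) process X_t = eps_t + sum_i theta_i eps_{t-i} with
Var(eps_t) = sigma^2, the variance is
  gamma(0) = sigma^2 * (1 + sum_i theta_i^2).
  sum_i theta_i^2 = (0.107)^2 = 0.011449.
  gamma(0) = 3 * (1 + 0.011449) = 3 * 1.011449 = 3.034347, which rounds to 3.0343.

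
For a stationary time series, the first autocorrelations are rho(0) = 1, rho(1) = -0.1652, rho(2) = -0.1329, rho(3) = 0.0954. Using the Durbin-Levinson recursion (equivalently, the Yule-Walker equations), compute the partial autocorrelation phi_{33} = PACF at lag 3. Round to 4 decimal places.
\phi_{33} = 0.0450

The PACF at lag k is phi_{kk}, the last component of the solution
to the Yule-Walker system G_k phi = r_k where
  (G_k)_{ij} = rho(|i - j|), (r_k)_i = rho(i), i,j = 1..k.
Equivalently, Durbin-Levinson gives phi_{kk} iteratively:
  phi_{11} = rho(1)
  phi_{kk} = [rho(k) - sum_{j=1..k-1} phi_{k-1,j} rho(k-j)]
            / [1 - sum_{j=1..k-1} phi_{k-1,j} rho(j)],
  phi_{k,j} = phi_{k-1,j} - phi_{kk} phi_{k-1,k-j},  j = 1..k-1.
Step k = 1:
  phi_11 = rho(1) = -0.1652.
Step k = 2:
  phi_22 = [rho(2) - phi_11 rho(1)] / [1 - phi_11 rho(1)] = [-0.1329 - (-0.1652)(-0.1652)] / [1 - (-0.1652)(-0.1652)]
         = -0.16019104 / 0.97270896 = -0.164685.
  Update: phi_21 = phi_11 - phi_22 phi_11 = -0.1652 - (-0.164685)(-0.1652) = -0.192406.
Step k = 3:
  phi_33 = [rho(3) - phi_21 rho(2) - phi_22 rho(1)] / [1 - phi_21 rho(1) - phi_22 rho(2)]
    numerator   = 0.0954 - (-0.192406)(-0.1329) - (-0.164685)(-0.1652) = 0.0426232
    denominator = 1 - (-0.192406)(-0.1652) - (-0.164685)(-0.1329) = 0.94632782
  phi_33 = 0.0426232 / 0.94632782 = 0.045.
Therefore phi_{33} = 0.0450.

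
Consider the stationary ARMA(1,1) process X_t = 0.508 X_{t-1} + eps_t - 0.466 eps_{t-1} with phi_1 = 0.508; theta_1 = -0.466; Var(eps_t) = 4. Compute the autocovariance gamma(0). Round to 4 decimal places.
\gamma(0) = 4.0095

Multiply the model equation by X_{t-k} and take expectations. With theta_0 = psi_0 = 1 and psi_j the MA(infinity) weights, this gives
  gamma(k) - sum_i phi_i gamma(k-i) = c_k,
  c_k = sigma^2 * sum_{j=k..q} theta_j psi_{j-k}   (c_k = 0 for k > q),
using gamma(-m) = gamma(m).
psi-weights needed (psi_j = theta_j + sum_i phi_i psi_{j-i}):
  psi_1 = theta_1 + phi_1 = -0.466 + (0.508) = 0.042
Right-hand sides:
  c_0 = sigma^2 (1 + theta_1 psi_1) = 4 * (1 + (-0.466)(0.042)) = 4 * 0.980428 = 3.921712
  c_1 = sigma^2 theta_1 = 4 * (-0.466) = -1.864
  c_2 = 0
Equations for k = 0 and k = 1 (AR order 1):
  gamma(0) = phi_1 gamma(1) + c_0
  gamma(1) = phi_1 gamma(0) + c_1
Substituting the second into the first: gamma(0) (1 - phi_1^2) = c_0 + phi_1 c_1, so
  gamma(0) = (c_0 + phi_1 c_1) / (1 - phi_1^2) = (3.921712 + (0.508)(-1.864)) / (1 - (0.508)^2) = 2.9748 / 0.741936 = 4.00951.
Therefore gamma(0) = 4.0095 (to 4 decimal places).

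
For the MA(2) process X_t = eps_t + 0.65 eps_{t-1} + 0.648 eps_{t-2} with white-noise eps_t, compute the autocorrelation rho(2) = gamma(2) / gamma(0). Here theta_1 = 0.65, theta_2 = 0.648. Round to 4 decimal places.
\rho(2) = 0.3517

For an MA(q) process with theta_0 = 1, the autocovariance is
  gamma(k) = sigma^2 * sum_{i=0..q-k} theta_i * theta_{i+k},
and rho(k) = gamma(k) / gamma(0). Sigma^2 cancels.
  numerator   = (1)*(0.648) = 0.648.
  denominator = (1)^2 + (0.65)^2 + (0.648)^2 = 1.842404.
  rho(2) = 0.648 / 1.842404 = 0.3517.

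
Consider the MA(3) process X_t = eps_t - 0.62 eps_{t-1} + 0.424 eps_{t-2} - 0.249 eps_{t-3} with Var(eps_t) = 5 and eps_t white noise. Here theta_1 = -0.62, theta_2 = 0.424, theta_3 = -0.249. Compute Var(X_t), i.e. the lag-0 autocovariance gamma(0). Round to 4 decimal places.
\gamma(0) = 8.1309

For an MA(q) process X_t = eps_t + sum_i theta_i eps_{t-i} with
Var(eps_t) = sigma^2, the variance is
  gamma(0) = sigma^2 * (1 + sum_i theta_i^2).
  sum_i theta_i^2 = (-0.62)^2 + (0.424)^2 + (-0.249)^2 = 0.3844 + 0.179776 + 0.062001 = 0.626177.
  gamma(0) = 5 * (1 + 0.626177) = 5 * 1.626177 = 8.130885, which rounds to 8.1309.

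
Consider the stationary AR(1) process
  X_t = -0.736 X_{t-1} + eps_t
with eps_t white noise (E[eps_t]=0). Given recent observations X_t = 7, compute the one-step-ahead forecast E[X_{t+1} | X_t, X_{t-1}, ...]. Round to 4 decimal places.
E[X_{t+1} \mid \mathcal F_t] = -5.1520

For an AR(p) model X_t = c + sum_i phi_i X_{t-i} + eps_t, the
one-step-ahead conditional mean is
  E[X_{t+1} | X_t, ...] = c + sum_i phi_i X_{t+1-i}.
Substitute known values:
  E[X_{t+1} | ...] = (-0.736) * (7)
                   = -5.1520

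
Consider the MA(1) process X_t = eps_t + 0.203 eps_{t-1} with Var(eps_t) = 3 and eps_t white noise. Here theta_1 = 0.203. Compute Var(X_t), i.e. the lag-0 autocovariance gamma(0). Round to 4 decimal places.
\gamma(0) = 3.1236

For an MA(q) process X_t = eps_t + sum_i theta_i eps_{t-i} with
Var(eps_t) = sigma^2, the variance is
  gamma(0) = sigma^2 * (1 + sum_i theta_i^2).
  sum_i theta_i^2 = (0.203)^2 = 0.041209.
  gamma(0) = 3 * (1 + 0.041209) = 3 * 1.041209 = 3.123627, which rounds to 3.1236.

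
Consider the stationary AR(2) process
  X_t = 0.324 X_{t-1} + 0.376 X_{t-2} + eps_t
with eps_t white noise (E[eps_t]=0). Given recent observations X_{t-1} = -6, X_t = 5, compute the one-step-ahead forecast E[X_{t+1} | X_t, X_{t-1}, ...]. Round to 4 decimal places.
E[X_{t+1} \mid \mathcal F_t] = -0.6360

For an AR(p) model X_t = c + sum_i phi_i X_{t-i} + eps_t, the
one-step-ahead conditional mean is
  E[X_{t+1} | X_t, ...] = c + sum_i phi_i X_{t+1-i}.
Substitute known values:
  E[X_{t+1} | ...] = (0.324) * (5) + (0.376) * (-6)
                   = -0.6360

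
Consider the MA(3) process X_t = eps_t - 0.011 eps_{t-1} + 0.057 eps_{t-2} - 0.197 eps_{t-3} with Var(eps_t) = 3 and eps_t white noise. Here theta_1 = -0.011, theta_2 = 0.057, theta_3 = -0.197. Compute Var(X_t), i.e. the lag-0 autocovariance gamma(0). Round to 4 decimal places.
\gamma(0) = 3.1265

For an MA(q) process X_t = eps_t + sum_i theta_i eps_{t-i} with
Var(eps_t) = sigma^2, the variance is
  gamma(0) = sigma^2 * (1 + sum_i theta_i^2).
  sum_i theta_i^2 = (-0.011)^2 + (0.057)^2 + (-0.197)^2 = 0.000121 + 0.003249 + 0.038809 = 0.042179.
  gamma(0) = 3 * (1 + 0.042179) = 3 * 1.042179 = 3.126537, which rounds to 3.1265.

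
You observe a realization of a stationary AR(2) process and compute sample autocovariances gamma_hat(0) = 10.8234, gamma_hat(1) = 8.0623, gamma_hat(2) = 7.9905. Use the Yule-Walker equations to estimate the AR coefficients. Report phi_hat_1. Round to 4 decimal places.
\hat\phi_{1} = 0.4380

The Yule-Walker equations for an AR(p) process read, in matrix form,
  Gamma_p phi = r_p,   with   (Gamma_p)_{ij} = gamma(|i - j|),
                       (r_p)_i = gamma(i),   i,j = 1..p.
Substitute the sample gammas (Toeplitz matrix and right-hand side of size 2):
  Gamma_p = [[10.8234, 8.0623], [8.0623, 10.8234]]
  r_p     = [8.0623, 7.9905]
Written out:
  10.8234 phi_1 + 8.0623 phi_2 = 8.0623
  8.0623 phi_1 + 10.8234 phi_2 = 7.9905
Solve by Cramer's rule:
  det = gamma(0)^2 - gamma(1)^2 = (10.8234)^2 - (8.0623)^2 = 117.14598756 - 65.00068129 = 52.14530627
  phi_hat_1 = [gamma(1) gamma(0) - gamma(1) gamma(2)] / det = [(8.0623)(10.8234) - (8.0623)(7.9905)] / 52.14530627 = 22.83968967 / 52.14530627 = 0.438
  phi_hat_2 = [gamma(0) gamma(2) - gamma(1)^2] / det = [(10.8234)(7.9905) - (8.0623)^2] / 52.14530627 = 21.48369641 / 52.14530627 = 0.412
So phi_hat = [0.4380, 0.4120].
Therefore phi_hat_1 = 0.4380.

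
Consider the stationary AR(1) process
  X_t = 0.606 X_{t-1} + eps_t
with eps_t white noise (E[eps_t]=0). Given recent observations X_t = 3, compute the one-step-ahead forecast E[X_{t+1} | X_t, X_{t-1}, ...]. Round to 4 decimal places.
E[X_{t+1} \mid \mathcal F_t] = 1.8180

For an AR(p) model X_t = c + sum_i phi_i X_{t-i} + eps_t, the
one-step-ahead conditional mean is
  E[X_{t+1} | X_t, ...] = c + sum_i phi_i X_{t+1-i}.
Substitute known values:
  E[X_{t+1} | ...] = (0.606) * (3)
                   = 1.8180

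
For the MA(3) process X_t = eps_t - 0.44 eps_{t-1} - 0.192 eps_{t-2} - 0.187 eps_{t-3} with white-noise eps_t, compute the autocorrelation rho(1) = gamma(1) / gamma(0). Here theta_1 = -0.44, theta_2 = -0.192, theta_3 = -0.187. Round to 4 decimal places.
\rho(1) = -0.2526

For an MA(q) process with theta_0 = 1, the autocovariance is
  gamma(k) = sigma^2 * sum_{i=0..q-k} theta_i * theta_{i+k},
and rho(k) = gamma(k) / gamma(0). Sigma^2 cancels.
  numerator   = (1)*(-0.44) + (-0.44)*(-0.192) + (-0.192)*(-0.187) = -0.319616.
  denominator = (1)^2 + (-0.44)^2 + (-0.192)^2 + (-0.187)^2 = 1.265433.
  rho(1) = -0.319616 / 1.265433 = -0.2526.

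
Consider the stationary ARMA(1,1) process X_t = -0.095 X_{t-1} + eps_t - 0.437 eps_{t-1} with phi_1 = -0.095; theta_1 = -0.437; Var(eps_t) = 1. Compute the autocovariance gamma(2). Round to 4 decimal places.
\gamma(2) = 0.0531

Multiply the model equation by X_{t-k} and take expectations. With theta_0 = psi_0 = 1 and psi_j the MA(infinity) weights, this gives
  gamma(k) - sum_i phi_i gamma(k-i) = c_k,
  c_k = sigma^2 * sum_{j=k..q} theta_j psi_{j-k}   (c_k = 0 for k > q),
using gamma(-m) = gamma(m).
psi-weights needed (psi_j = theta_j + sum_i phi_i psi_{j-i}):
  psi_1 = theta_1 + phi_1 = -0.437 + (-0.095) = -0.532
Right-hand sides:
  c_0 = sigma^2 (1 + theta_1 psi_1) = 1 * (1 + (-0.437)(-0.532)) = 1 * 1.232484 = 1.232484
  c_1 = sigma^2 theta_1 = 1 * (-0.437) = -0.437
  c_2 = 0
Equations for k = 0 and k = 1 (AR order 1):
  gamma(0) = phi_1 gamma(1) + c_0
  gamma(1) = phi_1 gamma(0) + c_1
Substituting the second into the first: gamma(0) (1 - phi_1^2) = c_0 + phi_1 c_1, so
  gamma(0) = (c_0 + phi_1 c_1) / (1 - phi_1^2) = (1.232484 + (-0.095)(-0.437)) / (1 - (-0.095)^2) = 1.273999 / 0.990975 = 1.285602.
  gamma(1) = phi_1 gamma(0) + c_1 = (-0.095)(1.285602) + (-0.437) = -0.559132.
For k = 2 (> q): gamma(2) = phi_1 gamma(1) = (-0.095)(-0.559132) = 0.053118.
Therefore gamma(2) = 0.0531 (to 4 decimal places).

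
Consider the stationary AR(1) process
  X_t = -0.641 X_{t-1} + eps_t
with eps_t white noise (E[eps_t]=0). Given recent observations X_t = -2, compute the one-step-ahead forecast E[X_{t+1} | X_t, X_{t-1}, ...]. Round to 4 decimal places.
E[X_{t+1} \mid \mathcal F_t] = 1.2820

For an AR(p) model X_t = c + sum_i phi_i X_{t-i} + eps_t, the
one-step-ahead conditional mean is
  E[X_{t+1} | X_t, ...] = c + sum_i phi_i X_{t+1-i}.
Substitute known values:
  E[X_{t+1} | ...] = (-0.641) * (-2)
                   = 1.2820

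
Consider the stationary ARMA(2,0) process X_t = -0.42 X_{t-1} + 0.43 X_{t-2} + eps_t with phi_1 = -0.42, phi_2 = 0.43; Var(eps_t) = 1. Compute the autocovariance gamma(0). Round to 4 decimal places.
\gamma(0) = 2.6842

Multiply the model equation by X_{t-k} and take expectations. With theta_0 = psi_0 = 1 and psi_j the MA(infinity) weights, this gives
  gamma(k) - sum_i phi_i gamma(k-i) = c_k,
  c_k = sigma^2 * sum_{j=k..q} theta_j psi_{j-k}   (c_k = 0 for k > q),
using gamma(-m) = gamma(m).
Pure AR (q = 0): c_0 = sigma^2 = 1, c_k = 0 for k >= 1.
Equations for k = 0, 1, 2 (AR order 2, c_2 = 0):
  (E0) gamma(0) = phi_1 gamma(1) + phi_2 gamma(2) + c_0
  (E1) gamma(1) = phi_1 gamma(0) + phi_2 gamma(1) + c_1
  (E2) gamma(2) = phi_1 gamma(1) + phi_2 gamma(0)
From (E1): gamma(1) = A gamma(0) + B with
  A = phi_1 / (1 - phi_2) = -0.42 / 0.57 = -0.736842,   B = c_1 / (1 - phi_2) = 0 / 0.57 = 0.
Insert (E2) into (E0): gamma(0) (1 - phi_2^2) = phi_1 (1 + phi_2) gamma(1) + c_0.
  phi_1 (1 + phi_2) = (-0.42)(1.43) = -0.6006,   1 - phi_2^2 = 0.8151.
Replace gamma(1) by A gamma(0) + B and collect gamma(0):
  gamma(0) [0.8151 - (-0.6006)(-0.736842)] = c_0 = 1
  gamma(0) * 0.372553 = 1
  gamma(0) = 1 / 0.372553 = 2.684185.
Therefore gamma(0) = 2.6842 (to 4 decimal places).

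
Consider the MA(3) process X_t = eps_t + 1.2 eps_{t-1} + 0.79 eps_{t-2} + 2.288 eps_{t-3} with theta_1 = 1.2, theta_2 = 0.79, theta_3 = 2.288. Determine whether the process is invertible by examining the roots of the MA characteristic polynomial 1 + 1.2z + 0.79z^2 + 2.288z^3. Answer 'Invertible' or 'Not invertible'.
\text{Not invertible}

The MA(q) characteristic polynomial is P(z) = 1 + 1.2z + 0.79z^2 + 2.288z^3.
Invertibility requires all roots to lie outside the unit circle, i.e. |z| > 1 for every root.
Degree 3: look for a simple real root z0 first, then factor out (1 - z/z0) and solve the remaining quadratic.
Testing z0 = -0.625: P(-0.625) = 1 + (1.2)(-0.625) + (0.79)(-0.625)^2 + (2.288)(-0.625)^3
  = 1 + (-0.75) + (0.308594) + (-0.558594) = 0.  So z_0 = -0.625 is a root, |z_0| = 0.625.
Divide out the factor (1 + 1.6 z) = (1 - z/z0) (since 1/z0 = -1.6):
  P(z) = (1 + 1.6 z)(1 + (-0.4) z + (1.43) z^2)
  [check: z-coef -0.4 - (-1.6) = 1.2; z^2-coef 1.43 - (-1.6)(-0.4) = 0.79; z^3-coef -(-1.6)(1.43) = 2.288.]
Remaining roots from the quadratic factor 1 + (-0.4) z + (1.43) z^2:
  Set 1 + (-0.4) z + (1.43) z^2 = 0, i.e. a z^2 + b z + c = 0 with a = 1.43, b = -0.4, c = 1.
  Discriminant D = b^2 - 4ac = (-0.4)^2 - 4*(1.43)*1 = 0.16 - (5.72) = -5.56.
  D < 0, so the roots are the complex-conjugate pair z = (-b +/- i sqrt(-D)) / (2a) = 0.1399 +/- 0.8245i.
  For a conjugate pair |z|^2 = z * conj(z) = (product of roots) = c/a = 1/(1.43) = 0.699301, so |z| = sqrt(0.699301) = 0.8362 for both roots.
Moduli of all roots: 0.6250, 0.8362, 0.8362.
All moduli strictly greater than 1? No.
Verdict: Not invertible.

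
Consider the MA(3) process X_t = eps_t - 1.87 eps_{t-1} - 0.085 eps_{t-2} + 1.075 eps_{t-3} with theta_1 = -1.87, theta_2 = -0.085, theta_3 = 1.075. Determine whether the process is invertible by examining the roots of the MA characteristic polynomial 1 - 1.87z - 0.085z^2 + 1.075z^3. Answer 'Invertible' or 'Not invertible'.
\text{Not invertible}

The MA(q) characteristic polynomial is P(z) = 1 - 1.87z - 0.085z^2 + 1.075z^3.
Invertibility requires all roots to lie outside the unit circle, i.e. |z| > 1 for every root.
Degree 3: look for a simple real root z0 first, then factor out (1 - z/z0) and solve the remaining quadratic.
Testing z0 = 0.8: P(0.8) = 1 + (-1.87)(0.8) + (-0.085)(0.8)^2 + (1.075)(0.8)^3
  = 1 + (-1.496) + (-0.0544) + (0.5504) = 0.  So z_0 = 0.8 is a root, |z_0| = 0.8.
Divide out the factor (1 - 1.25 z) = (1 - z/z0) (since 1/z0 = 1.25):
  P(z) = (1 - 1.25 z)(1 + (-0.62) z + (-0.86) z^2)
  [check: z-coef -0.62 - (1.25) = -1.87; z^2-coef -0.86 - (1.25)(-0.62) = -0.085; z^3-coef -(1.25)(-0.86) = 1.075.]
Remaining roots from the quadratic factor 1 + (-0.62) z + (-0.86) z^2:
  Set 1 + (-0.62) z + (-0.86) z^2 = 0, i.e. a z^2 + b z + c = 0 with a = -0.86, b = -0.62, c = 1.
  Discriminant D = b^2 - 4ac = (-0.62)^2 - 4*(-0.86)*1 = 0.3844 - (-3.44) = 3.8244.
  D >= 0, so the roots are real: z = (-b +/- sqrt(D)) / (2a) = (0.62 +/- 1.955607) / (-1.72).
    z_1 = (0.62 + 1.955607) / (-1.72) = -1.4974,   |z_1| = 1.4974.
    z_2 = (0.62 - 1.955607) / (-1.72) = 0.7765,   |z_2| = 0.7765.
Moduli of all roots: 0.8000, 1.4974, 0.7765.
All moduli strictly greater than 1? No.
Verdict: Not invertible.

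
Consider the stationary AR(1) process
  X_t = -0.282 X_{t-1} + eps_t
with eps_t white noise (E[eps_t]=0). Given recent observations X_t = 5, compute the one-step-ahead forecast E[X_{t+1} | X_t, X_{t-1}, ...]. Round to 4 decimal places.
E[X_{t+1} \mid \mathcal F_t] = -1.4100

For an AR(p) model X_t = c + sum_i phi_i X_{t-i} + eps_t, the
one-step-ahead conditional mean is
  E[X_{t+1} | X_t, ...] = c + sum_i phi_i X_{t+1-i}.
Substitute known values:
  E[X_{t+1} | ...] = (-0.282) * (5)
                   = -1.4100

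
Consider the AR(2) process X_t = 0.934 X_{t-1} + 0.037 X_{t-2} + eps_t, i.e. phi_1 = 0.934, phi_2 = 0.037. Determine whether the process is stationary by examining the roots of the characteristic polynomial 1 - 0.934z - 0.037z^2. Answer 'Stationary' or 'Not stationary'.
\text{Stationary}

The AR(p) characteristic polynomial is P(z) = 1 - 0.934z - 0.037z^2.
Stationarity requires all roots to lie outside the unit circle, i.e. |z| > 1 for every root.
Set 1 + (-0.934) z + (-0.037) z^2 = 0, i.e. a z^2 + b z + c = 0 with a = -0.037, b = -0.934, c = 1.
Discriminant D = b^2 - 4ac = (-0.934)^2 - 4*(-0.037)*1 = 0.872356 - (-0.148) = 1.020356.
D >= 0, so the roots are real: z = (-b +/- sqrt(D)) / (2a) = (0.934 +/- 1.010127) / (-0.074).
  z_1 = (0.934 + 1.010127) / (-0.074) = -26.272,   |z_1| = 26.272.
  z_2 = (0.934 - 1.010127) / (-0.074) = 1.0287,   |z_2| = 1.0287.
Moduli of all roots: 26.2720, 1.0287.
All moduli strictly greater than 1? Yes.
Verdict: Stationary.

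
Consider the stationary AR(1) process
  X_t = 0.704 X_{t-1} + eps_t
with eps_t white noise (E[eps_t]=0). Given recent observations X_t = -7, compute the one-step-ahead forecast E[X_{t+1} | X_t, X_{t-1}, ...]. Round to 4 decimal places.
E[X_{t+1} \mid \mathcal F_t] = -4.9280

For an AR(p) model X_t = c + sum_i phi_i X_{t-i} + eps_t, the
one-step-ahead conditional mean is
  E[X_{t+1} | X_t, ...] = c + sum_i phi_i X_{t+1-i}.
Substitute known values:
  E[X_{t+1} | ...] = (0.704) * (-7)
                   = -4.9280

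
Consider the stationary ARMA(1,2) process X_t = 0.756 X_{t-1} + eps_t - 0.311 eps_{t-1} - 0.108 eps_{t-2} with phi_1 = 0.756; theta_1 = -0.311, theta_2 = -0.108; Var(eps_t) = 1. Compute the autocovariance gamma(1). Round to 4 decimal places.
\gamma(1) = 0.6387

Multiply the model equation by X_{t-k} and take expectations. With theta_0 = psi_0 = 1 and psi_j the MA(infinity) weights, this gives
  gamma(k) - sum_i phi_i gamma(k-i) = c_k,
  c_k = sigma^2 * sum_{j=k..q} theta_j psi_{j-k}   (c_k = 0 for k > q),
using gamma(-m) = gamma(m).
psi-weights needed (psi_j = theta_j + sum_i phi_i psi_{j-i}):
  psi_1 = theta_1 + phi_1 = -0.311 + (0.756) = 0.445
  psi_2 = theta_2 + phi_1 psi_1 = -0.108 + (0.756)(0.445) = 0.22842
Right-hand sides:
  c_0 = sigma^2 (1 + theta_1 psi_1 + theta_2 psi_2) = 1 * (1 + (-0.311)(0.445) + (-0.108)(0.22842)) = 1 * 0.836936 = 0.836936
  c_1 = sigma^2 (theta_1 + theta_2 psi_1) = 1 * (-0.311 + (-0.108)(0.445)) = -0.35906
  c_2 = sigma^2 theta_2 = 1 * (-0.108) = -0.108
Equations for k = 0 and k = 1 (AR order 1):
  gamma(0) = phi_1 gamma(1) + c_0
  gamma(1) = phi_1 gamma(0) + c_1
Substituting the second into the first: gamma(0) (1 - phi_1^2) = c_0 + phi_1 c_1, so
  gamma(0) = (c_0 + phi_1 c_1) / (1 - phi_1^2) = (0.836936 + (0.756)(-0.35906)) / (1 - (0.756)^2) = 0.565486 / 0.428464 = 1.319799.
  gamma(1) = phi_1 gamma(0) + c_1 = (0.756)(1.319799) + (-0.35906) = 0.638708.
Therefore gamma(1) = 0.6387 (to 4 decimal places).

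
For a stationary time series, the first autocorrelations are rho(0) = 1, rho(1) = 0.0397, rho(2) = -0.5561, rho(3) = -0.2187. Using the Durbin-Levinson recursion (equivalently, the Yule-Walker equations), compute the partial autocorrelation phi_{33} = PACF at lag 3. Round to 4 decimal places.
\phi_{33} = -0.2360

The PACF at lag k is phi_{kk}, the last component of the solution
to the Yule-Walker system G_k phi = r_k where
  (G_k)_{ij} = rho(|i - j|), (r_k)_i = rho(i), i,j = 1..k.
Equivalently, Durbin-Levinson gives phi_{kk} iteratively:
  phi_{11} = rho(1)
  phi_{kk} = [rho(k) - sum_{j=1..k-1} phi_{k-1,j} rho(k-j)]
            / [1 - sum_{j=1..k-1} phi_{k-1,j} rho(j)],
  phi_{k,j} = phi_{k-1,j} - phi_{kk} phi_{k-1,k-j},  j = 1..k-1.
Step k = 1:
  phi_11 = rho(1) = 0.0397.
Step k = 2:
  phi_22 = [rho(2) - phi_11 rho(1)] / [1 - phi_11 rho(1)] = [-0.5561 - (0.0397)(0.0397)] / [1 - (0.0397)(0.0397)]
         = -0.55767609 / 0.99842391 = -0.558556.
  Update: phi_21 = phi_11 - phi_22 phi_11 = 0.0397 - (-0.558556)(0.0397) = 0.061875.
Step k = 3:
  phi_33 = [rho(3) - phi_21 rho(2) - phi_22 rho(1)] / [1 - phi_21 rho(1) - phi_22 rho(2)]
    numerator   = -0.2187 - (0.061875)(-0.5561) - (-0.558556)(0.0397) = -0.16211679
    denominator = 1 - (0.061875)(0.0397) - (-0.558556)(-0.5561) = 0.68693035
  phi_33 = -0.16211679 / 0.68693035 = -0.236.
Therefore phi_{33} = -0.2360.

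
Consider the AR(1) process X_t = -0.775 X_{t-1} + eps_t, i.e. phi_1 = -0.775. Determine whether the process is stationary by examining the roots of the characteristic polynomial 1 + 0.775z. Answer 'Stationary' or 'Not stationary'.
\text{Stationary}

The AR(p) characteristic polynomial is P(z) = 1 + 0.775z.
Stationarity requires all roots to lie outside the unit circle, i.e. |z| > 1 for every root.
This is linear in z: 1 + (0.775) z = 0  =>  z = -1/(0.775) = -1.290323,  |z| = 1.290323.
Moduli of all roots: 1.2903.
All moduli strictly greater than 1? Yes.
Verdict: Stationary.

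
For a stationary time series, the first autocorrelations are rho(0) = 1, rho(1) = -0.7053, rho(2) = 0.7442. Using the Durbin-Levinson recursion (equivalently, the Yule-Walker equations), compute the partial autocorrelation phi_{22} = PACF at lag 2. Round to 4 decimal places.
\phi_{22} = 0.4910

The PACF at lag k is phi_{kk}, the last component of the solution
to the Yule-Walker system G_k phi = r_k where
  (G_k)_{ij} = rho(|i - j|), (r_k)_i = rho(i), i,j = 1..k.
Equivalently, Durbin-Levinson gives phi_{kk} iteratively:
  phi_{11} = rho(1)
  phi_{kk} = [rho(k) - sum_{j=1..k-1} phi_{k-1,j} rho(k-j)]
            / [1 - sum_{j=1..k-1} phi_{k-1,j} rho(j)],
  phi_{k,j} = phi_{k-1,j} - phi_{kk} phi_{k-1,k-j},  j = 1..k-1.
Step k = 1:
  phi_11 = rho(1) = -0.7053.
Step k = 2:
  phi_22 = [rho(2) - phi_11 rho(1)] / [1 - phi_11 rho(1)] = [0.7442 - (-0.7053)(-0.7053)] / [1 - (-0.7053)(-0.7053)]
         = 0.24675191 / 0.50255191 = 0.491.
Therefore phi_{22} = 0.4910.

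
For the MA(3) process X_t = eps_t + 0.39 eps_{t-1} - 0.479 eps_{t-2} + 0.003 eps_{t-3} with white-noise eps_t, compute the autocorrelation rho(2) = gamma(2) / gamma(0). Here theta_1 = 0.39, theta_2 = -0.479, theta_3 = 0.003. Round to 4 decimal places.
\rho(2) = -0.3459

For an MA(q) process with theta_0 = 1, the autocovariance is
  gamma(k) = sigma^2 * sum_{i=0..q-k} theta_i * theta_{i+k},
and rho(k) = gamma(k) / gamma(0). Sigma^2 cancels.
  numerator   = (1)*(-0.479) + (0.39)*(0.003) = -0.47783.
  denominator = (1)^2 + (0.39)^2 + (-0.479)^2 + (0.003)^2 = 1.38155.
  rho(2) = -0.47783 / 1.38155 = -0.3459.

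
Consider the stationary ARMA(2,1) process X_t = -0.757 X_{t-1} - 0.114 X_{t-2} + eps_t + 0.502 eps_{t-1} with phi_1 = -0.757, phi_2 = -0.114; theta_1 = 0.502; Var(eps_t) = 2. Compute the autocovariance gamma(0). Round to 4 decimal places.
\gamma(0) = 2.1450

Multiply the model equation by X_{t-k} and take expectations. With theta_0 = psi_0 = 1 and psi_j the MA(infinity) weights, this gives
  gamma(k) - sum_i phi_i gamma(k-i) = c_k,
  c_k = sigma^2 * sum_{j=k..q} theta_j psi_{j-k}   (c_k = 0 for k > q),
using gamma(-m) = gamma(m).
psi-weights needed (psi_j = theta_j + sum_i phi_i psi_{j-i}):
  psi_1 = theta_1 + phi_1 = 0.502 + (-0.757) = -0.255
Right-hand sides:
  c_0 = sigma^2 (1 + theta_1 psi_1) = 2 * (1 + (0.502)(-0.255)) = 2 * 0.87199 = 1.74398
  c_1 = sigma^2 theta_1 = 2 * (0.502) = 1.004
  c_2 = 0
Equations for k = 0, 1, 2 (AR order 2, c_2 = 0):
  (E0) gamma(0) = phi_1 gamma(1) + phi_2 gamma(2) + c_0
  (E1) gamma(1) = phi_1 gamma(0) + phi_2 gamma(1) + c_1
  (E2) gamma(2) = phi_1 gamma(1) + phi_2 gamma(0)
From (E1): gamma(1) = A gamma(0) + B with
  A = phi_1 / (1 - phi_2) = -0.757 / 1.114 = -0.679533,   B = c_1 / (1 - phi_2) = 1.004 / 1.114 = 0.901257.
Insert (E2) into (E0): gamma(0) (1 - phi_2^2) = phi_1 (1 + phi_2) gamma(1) + c_0.
  phi_1 (1 + phi_2) = (-0.757)(0.886) = -0.670702,   1 - phi_2^2 = 0.987004.
Replace gamma(1) by A gamma(0) + B and collect gamma(0):
  gamma(0) [0.987004 - (-0.670702)(-0.679533)] = (-0.670702)(0.901257) + 1.74398
  gamma(0) * 0.53124 = 1.139505
  gamma(0) = 1.139505 / 0.53124 = 2.144993.
Therefore gamma(0) = 2.1450 (to 4 decimal places).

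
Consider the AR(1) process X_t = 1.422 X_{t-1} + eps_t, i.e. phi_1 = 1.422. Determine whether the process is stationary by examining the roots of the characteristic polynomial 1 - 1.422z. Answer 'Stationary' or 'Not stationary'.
\text{Not stationary}

The AR(p) characteristic polynomial is P(z) = 1 - 1.422z.
Stationarity requires all roots to lie outside the unit circle, i.e. |z| > 1 for every root.
This is linear in z: 1 + (-1.422) z = 0  =>  z = -1/(-1.422) = 0.703235,  |z| = 0.703235.
Moduli of all roots: 0.7032.
All moduli strictly greater than 1? No.
Verdict: Not stationary.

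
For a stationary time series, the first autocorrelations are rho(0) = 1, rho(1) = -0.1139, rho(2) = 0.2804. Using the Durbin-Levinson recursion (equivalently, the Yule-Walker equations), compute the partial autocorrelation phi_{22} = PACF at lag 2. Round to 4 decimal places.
\phi_{22} = 0.2709

The PACF at lag k is phi_{kk}, the last component of the solution
to the Yule-Walker system G_k phi = r_k where
  (G_k)_{ij} = rho(|i - j|), (r_k)_i = rho(i), i,j = 1..k.
Equivalently, Durbin-Levinson gives phi_{kk} iteratively:
  phi_{11} = rho(1)
  phi_{kk} = [rho(k) - sum_{j=1..k-1} phi_{k-1,j} rho(k-j)]
            / [1 - sum_{j=1..k-1} phi_{k-1,j} rho(j)],
  phi_{k,j} = phi_{k-1,j} - phi_{kk} phi_{k-1,k-j},  j = 1..k-1.
Step k = 1:
  phi_11 = rho(1) = -0.1139.
Step k = 2:
  phi_22 = [rho(2) - phi_11 rho(1)] / [1 - phi_11 rho(1)] = [0.2804 - (-0.1139)(-0.1139)] / [1 - (-0.1139)(-0.1139)]
         = 0.26742679 / 0.98702679 = 0.2709.
Therefore phi_{22} = 0.2709.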